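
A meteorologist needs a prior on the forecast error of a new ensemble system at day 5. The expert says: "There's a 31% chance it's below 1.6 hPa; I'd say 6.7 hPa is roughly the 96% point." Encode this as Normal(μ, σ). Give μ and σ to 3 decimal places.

μ = 2.726, σ = 2.270

For Normal(μ,σ), the p-quantile is μ + z_p·σ. Here z_{0.31} = -0.4959, z_{0.96} = 1.751.
So 1.6 = μ − 0.4959σ and 6.7 = μ + 1.751σ.
Subtracting: σ = (6.7 − 1.6)/(1.751 − (-0.4959)) = 2.270.
Then μ = 1.6 − (-0.4959)·2.270 = 2.726.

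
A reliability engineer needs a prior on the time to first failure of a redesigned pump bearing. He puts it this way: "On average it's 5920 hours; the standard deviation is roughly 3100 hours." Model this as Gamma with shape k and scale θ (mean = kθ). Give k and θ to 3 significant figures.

k ≈ 3.65, θ ≈ 1620

For Gamma(k, scale θ): mean = kθ, variance = kθ², so CV = 1/√k.
CV = SD/mean = 3100/5920 = 0.5236, hence k = 1/CV² = 3.65.
Then θ = mean/k = 5920/3.65 = 1620.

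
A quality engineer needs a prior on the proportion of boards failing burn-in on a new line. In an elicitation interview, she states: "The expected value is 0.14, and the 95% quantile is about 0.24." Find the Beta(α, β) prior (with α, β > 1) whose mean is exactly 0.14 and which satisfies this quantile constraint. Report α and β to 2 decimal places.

α ≈ 5.44, β ≈ 33.40

With mean 0.14 fixed, write α = 0.14s, β = 0.86s where s = α+β.
Need P(θ < 0.24) = 0.95 under Beta(0.14s, 0.86s). Normal approximation: (q−m)/√(m(1−m)/s) ≈ z_{0.95} = 1.64, so s ≈ 0.14·0.86·(1.64)²/(0.24−0.14)² = 32.6.
At s = 32.6: P(θ<0.24) ≈ 0.936. Adjusting to match 0.95 gives s ≈ 38.84.
So α = 0.14·38.84 ≈ 5.44, β = 0.86·38.84 ≈ 33.40.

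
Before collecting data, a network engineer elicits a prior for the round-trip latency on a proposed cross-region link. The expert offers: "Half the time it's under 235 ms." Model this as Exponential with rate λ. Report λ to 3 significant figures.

λ ≈ 0.00295

Exponential median = ln 2 / λ, so λ = ln 2 / 235.0 = 0.00295.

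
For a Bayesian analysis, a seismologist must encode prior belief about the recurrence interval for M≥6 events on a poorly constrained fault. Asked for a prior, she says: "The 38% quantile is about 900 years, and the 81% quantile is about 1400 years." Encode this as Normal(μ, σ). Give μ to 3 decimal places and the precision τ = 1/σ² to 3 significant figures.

μ = 1029.072, τ = 5.6e-06

For Normal(μ,σ), the p-quantile is μ + z_p·σ. Here z_{0.38} = -0.3055, z_{0.81} = 0.8779.
So 900 = μ − 0.3055σ and 1400 = μ + 0.8779σ.
Subtracting: σ = (1400 − 900)/(0.8779 − (-0.3055)) = 422.520.
Then μ = 900 − (-0.3055)·422.520 = 1029.072.
Precision τ = 1/σ² = 1/422.5² = 5.6e-06.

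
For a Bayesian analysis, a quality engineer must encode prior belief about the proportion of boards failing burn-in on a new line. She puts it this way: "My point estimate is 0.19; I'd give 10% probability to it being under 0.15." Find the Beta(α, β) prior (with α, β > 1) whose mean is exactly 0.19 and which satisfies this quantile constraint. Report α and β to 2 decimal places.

With mean 0.19 fixed, write α = 0.19s, β = 0.81s where s = α+β.
Need P(θ < 0.15) = 0.1 under Beta(0.19s, 0.81s). Normal approximation: (q−m)/√(m(1−m)/s) ≈ z_{0.1} = -1.28, so s ≈ 0.19·0.81·(-1.28)²/(0.15−0.19)² = 158.0.
At s = 158.0: P(θ<0.15) ≈ 0.094. Adjusting to match 0.1 gives s ≈ 150.08.
So α = 0.19·150.08 ≈ 28.52, β = 0.81·150.08 ≈ 121.56.

α ≈ 28.52, β ≈ 121.56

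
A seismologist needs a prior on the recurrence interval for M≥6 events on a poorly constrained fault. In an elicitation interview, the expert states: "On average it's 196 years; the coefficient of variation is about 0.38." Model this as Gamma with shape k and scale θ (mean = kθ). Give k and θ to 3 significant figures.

k ≈ 6.93, θ ≈ 28.3

For Gamma(k, scale θ): mean = kθ, variance = kθ², so CV = 1/√k.
CV = 0.38, hence k = 1/CV² = 6.93.
Then θ = mean/k = 196/6.93 = 28.3.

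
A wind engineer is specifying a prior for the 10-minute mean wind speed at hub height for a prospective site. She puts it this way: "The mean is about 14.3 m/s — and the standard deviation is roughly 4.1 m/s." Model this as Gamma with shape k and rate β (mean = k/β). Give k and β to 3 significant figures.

k ≈ 12.2, β ≈ 0.851

For Gamma(k, rate β): mean = k/β, variance = k/β², so CV = 1/√k.
CV = SD/mean = 4.1/14.3 = 0.2867, hence k = 1/CV² = 12.2.
Then β = k/mean = 12.2/14.3 = 0.851.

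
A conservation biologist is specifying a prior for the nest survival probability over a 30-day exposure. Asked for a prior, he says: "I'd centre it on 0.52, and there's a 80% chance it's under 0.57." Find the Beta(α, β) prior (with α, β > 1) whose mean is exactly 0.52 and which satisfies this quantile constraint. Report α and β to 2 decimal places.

With mean 0.52 fixed, write α = 0.52s, β = 0.48s where s = α+β.
Need P(θ < 0.57) = 0.8 under Beta(0.52s, 0.48s). Normal approximation: (q−m)/√(m(1−m)/s) ≈ z_{0.8} = 0.842, so s ≈ 0.52·0.48·(0.842)²/(0.57−0.52)² = 70.7.
At s = 70.7: P(θ<0.57) ≈ 0.800. Adjusting to match 0.8 gives s ≈ 71.01.
So α = 0.52·71.01 ≈ 36.93, β = 0.48·71.01 ≈ 34.09.

α ≈ 36.93, β ≈ 34.09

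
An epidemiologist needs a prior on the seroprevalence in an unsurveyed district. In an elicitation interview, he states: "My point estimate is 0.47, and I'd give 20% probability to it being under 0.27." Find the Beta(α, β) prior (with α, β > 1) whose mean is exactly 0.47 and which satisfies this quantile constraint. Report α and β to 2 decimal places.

With mean 0.47 fixed, write α = 0.47s, β = 0.53s where s = α+β.
Need P(θ < 0.27) = 0.2 under Beta(0.47s, 0.53s). Normal approximation: (q−m)/√(m(1−m)/s) ≈ z_{0.2} = -0.842, so s ≈ 0.47·0.53·(-0.842)²/(0.27−0.47)² = 4.4.
At s = 4.4: P(θ<0.27) ≈ 0.204. Adjusting to match 0.2 gives s ≈ 4.54.
So α = 0.47·4.54 ≈ 2.13, β = 0.53·4.54 ≈ 2.41.

α ≈ 2.13, β ≈ 2.41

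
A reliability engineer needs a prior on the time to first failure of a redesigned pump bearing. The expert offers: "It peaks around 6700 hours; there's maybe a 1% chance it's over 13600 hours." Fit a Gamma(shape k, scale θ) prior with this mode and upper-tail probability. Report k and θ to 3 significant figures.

Gamma(k,θ) with k>1 has mode (k−1)θ, so θ = 6700/(k−1).
Need P(X < 13600) = 0.99 with θ tied to k this way. Start at k = 2, θ = 6700: P(X<13600) ≈ 0.602.
Too low — raise k to concentrate. Iterating converges to k ≈ 10.8.
Then θ = 6700/(10.8−1) ≈ 686.

k ≈ 10.8, θ ≈ 686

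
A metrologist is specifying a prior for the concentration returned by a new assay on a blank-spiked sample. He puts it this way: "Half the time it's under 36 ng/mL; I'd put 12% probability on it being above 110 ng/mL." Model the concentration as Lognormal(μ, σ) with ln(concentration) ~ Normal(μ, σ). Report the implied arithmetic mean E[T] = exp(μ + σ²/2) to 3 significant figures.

If T ~ Lognormal(μ,σ) then ln T ~ Normal(μ,σ), so the p-quantile of ln T is μ + z_p·σ.
ln(36) = 3.584 and ln(110) = 4.7; z_{0.5} = 0, z_{0.88} = 1.175.
σ = (4.7 − 3.584)/(1.175 − (0)) = 0.951.
μ = 3.584 − (0)·0.951 = 3.584.
E[T] = exp(μ + σ²/2) = exp(3.584 + 0.4518) = 56.6 ng/mL.

E[T] ≈ 56.6 ng/mL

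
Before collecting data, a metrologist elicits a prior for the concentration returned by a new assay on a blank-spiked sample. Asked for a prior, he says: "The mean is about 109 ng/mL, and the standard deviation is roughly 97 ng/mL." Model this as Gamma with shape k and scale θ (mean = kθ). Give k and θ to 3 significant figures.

k ≈ 1.26, θ ≈ 86.3

For Gamma(k, scale θ): mean = kθ, variance = kθ², so CV = 1/√k.
CV = SD/mean = 97/109 = 0.8899, hence k = 1/CV² = 1.26.
Then θ = mean/k = 109/1.26 = 86.3.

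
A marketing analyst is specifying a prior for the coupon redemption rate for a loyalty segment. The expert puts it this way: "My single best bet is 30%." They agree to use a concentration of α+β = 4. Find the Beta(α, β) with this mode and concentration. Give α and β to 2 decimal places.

For α,β > 1 the Beta mode is (α−1)/(α+β−2). With α+β = 4, the mode is (α−1)/2.
Set (α−1)/2 = 0.3 → α = 1 + 0.3·2 = 1.60.
β = 4 − α = 2.40.

α = 1.60, β = 2.40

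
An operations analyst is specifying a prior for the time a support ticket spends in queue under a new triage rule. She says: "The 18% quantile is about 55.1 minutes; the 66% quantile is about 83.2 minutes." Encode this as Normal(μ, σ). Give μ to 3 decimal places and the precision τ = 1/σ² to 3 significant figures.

The p-quantile of Normal(μ,σ) is μ + z_p·σ, with z_{0.18} = -0.9154 and z_{0.66} = 0.4125.
Eliminate σ: μ = (z₂·x₁ − z₁·x₂)/(z₂ − z₁) = (0.4125·55.1 − (-0.9154)·83.2)/1.328 = 74.471.
Then σ = (x₂ − x₁)/(z₂ − z₁) = (83.2 − 55.1)/1.328 = 21.162.
Precision τ = 1/σ² = 1/21.16² = 0.00223.

μ = 74.471, τ = 0.00223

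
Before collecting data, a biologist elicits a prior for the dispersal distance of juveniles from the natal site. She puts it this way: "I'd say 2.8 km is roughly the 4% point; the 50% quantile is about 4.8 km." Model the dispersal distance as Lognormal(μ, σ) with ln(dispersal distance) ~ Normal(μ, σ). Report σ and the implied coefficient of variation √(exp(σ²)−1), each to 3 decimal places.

If T ~ Lognormal(μ,σ) then ln T ~ Normal(μ,σ), so the p-quantile of ln T is μ + z_p·σ.
ln(2.8) = 1.03 and ln(4.8) = 1.569; z_{0.04} = -1.751, z_{0.5} = 0.
σ = (1.569 − 1.03)/(0 − (-1.751)) = 0.308.
μ = 1.03 − (-1.751)·0.308 = 1.569.
CV = √(exp(σ²)−1) = √(exp(0.0948)−1) = 0.315.

σ ≈ 0.308, CV ≈ 0.315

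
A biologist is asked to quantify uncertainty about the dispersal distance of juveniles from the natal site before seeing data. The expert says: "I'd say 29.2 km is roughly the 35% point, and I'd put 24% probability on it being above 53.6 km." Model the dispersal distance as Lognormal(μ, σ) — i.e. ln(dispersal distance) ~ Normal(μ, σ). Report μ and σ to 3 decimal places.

μ ≈ 3.589, σ ≈ 0.556

If T ~ Lognormal(μ,σ) then ln T ~ Normal(μ,σ), so the p-quantile of ln T is μ + z_p·σ.
ln(29.2) = 3.374 and ln(53.6) = 3.982; z_{0.35} = -0.3853, z_{0.76} = 0.7063.
σ = (3.982 − 3.374)/(0.7063 − (-0.3853)) = 0.556.
μ = 3.374 − (-0.3853)·0.556 = 3.589.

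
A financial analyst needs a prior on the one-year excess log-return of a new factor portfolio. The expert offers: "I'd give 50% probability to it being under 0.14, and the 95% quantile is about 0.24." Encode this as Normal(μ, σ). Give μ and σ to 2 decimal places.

For Normal(μ,σ), the p-quantile is μ + z_p·σ. Here z_{0.5} = 0, z_{0.95} = 1.645.
So 0.14 = μ + 0σ and 0.24 = μ + 1.645σ.
Subtracting: σ = (0.24 − 0.14)/(1.645 − (0)) = 0.06.
Then μ = 0.14 − (0)·0.06 = 0.14.

μ = 0.14, σ = 0.06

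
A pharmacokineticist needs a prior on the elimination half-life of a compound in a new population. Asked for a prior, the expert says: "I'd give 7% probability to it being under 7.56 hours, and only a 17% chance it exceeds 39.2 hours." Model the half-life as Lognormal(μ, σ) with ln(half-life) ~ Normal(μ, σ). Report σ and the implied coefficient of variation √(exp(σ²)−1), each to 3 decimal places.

If T ~ Lognormal(μ,σ) then ln T ~ Normal(μ,σ), so the p-quantile of ln T is μ + z_p·σ.
ln(7.56) = 2.023 and ln(39.2) = 3.669; z_{0.07} = -1.476, z_{0.83} = 0.9542.
σ = (3.669 − 2.023)/(0.9542 − (-1.476)) = 0.677.
μ = 2.023 − (-1.476)·0.677 = 3.022.
CV = √(exp(σ²)−1) = √(exp(0.4587)−1) = 0.763.

σ ≈ 0.677, CV ≈ 0.763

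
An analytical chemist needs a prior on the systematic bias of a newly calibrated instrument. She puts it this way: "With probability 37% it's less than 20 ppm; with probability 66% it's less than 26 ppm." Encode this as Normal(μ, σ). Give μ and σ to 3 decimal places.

The p-quantile of Normal(μ,σ) is μ + z_p·σ, with z_{0.37} = -0.3319 and z_{0.66} = 0.4125.
Eliminate σ: μ = (z₂·x₁ − z₁·x₂)/(z₂ − z₁) = (0.4125·20 − (-0.3319)·26)/0.7443 = 22.675.
Then σ = (x₂ − x₁)/(z₂ − z₁) = (26 − 20)/0.7443 = 8.061.

μ = 22.675, σ = 8.061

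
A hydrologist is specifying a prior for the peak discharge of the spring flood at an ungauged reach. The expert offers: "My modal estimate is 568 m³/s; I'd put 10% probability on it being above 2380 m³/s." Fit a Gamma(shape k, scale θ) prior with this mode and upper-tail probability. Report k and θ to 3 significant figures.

k ≈ 1.89, θ ≈ 639

Gamma(k,θ) with k>1 has mode (k−1)θ, so θ = 568/(k−1).
Need P(X < 2380) = 0.9 with θ tied to k this way. Start at k = 2, θ = 568: P(X<2380) ≈ 0.921.
Too high — lower k to spread out. Iterating converges to k ≈ 1.89.
Then θ = 568/(1.89−1) ≈ 639.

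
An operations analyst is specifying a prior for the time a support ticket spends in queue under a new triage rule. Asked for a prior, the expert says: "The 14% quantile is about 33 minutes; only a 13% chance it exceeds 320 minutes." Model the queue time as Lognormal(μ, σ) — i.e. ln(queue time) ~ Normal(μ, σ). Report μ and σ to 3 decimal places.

If T ~ Lognormal(μ,σ) then ln T ~ Normal(μ,σ), so the p-quantile of ln T is μ + z_p·σ.
ln(33) = 3.497 and ln(320) = 5.768; z_{0.14} = -1.08, z_{0.87} = 1.126.
σ = (5.768 − 3.497)/(1.126 − (-1.08)) = 1.030.
μ = 3.497 − (-1.08)·1.030 = 4.609.

μ ≈ 4.609, σ ≈ 1.030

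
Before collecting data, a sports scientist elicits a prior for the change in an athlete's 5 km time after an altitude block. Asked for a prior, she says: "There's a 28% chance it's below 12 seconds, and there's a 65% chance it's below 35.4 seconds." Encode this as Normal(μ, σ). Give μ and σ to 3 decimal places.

μ = 26.087, σ = 24.170

The p-quantile of Normal(μ,σ) is μ + z_p·σ, with z_{0.28} = -0.5828 and z_{0.65} = 0.3853.
Eliminate σ: μ = (z₂·x₁ − z₁·x₂)/(z₂ − z₁) = (0.3853·12 − (-0.5828)·35.4)/0.9682 = 26.087.
Then σ = (x₂ − x₁)/(z₂ − z₁) = (35.4 − 12)/0.9682 = 24.170.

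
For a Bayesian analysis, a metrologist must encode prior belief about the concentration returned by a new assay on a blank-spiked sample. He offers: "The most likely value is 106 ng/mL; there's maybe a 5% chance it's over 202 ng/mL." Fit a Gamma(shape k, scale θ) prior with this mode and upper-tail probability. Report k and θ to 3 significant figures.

Gamma(k,θ) with k>1 has mode (k−1)θ, so θ = 106/(k−1).
Need P(X < 202) = 0.95 with θ tied to k this way. Start at k = 2, θ = 106: P(X<202) ≈ 0.568.
Too low — raise k to concentrate. Iterating converges to k ≈ 7.68.
Then θ = 106/(7.68−1) ≈ 15.9.

k ≈ 7.68, θ ≈ 15.9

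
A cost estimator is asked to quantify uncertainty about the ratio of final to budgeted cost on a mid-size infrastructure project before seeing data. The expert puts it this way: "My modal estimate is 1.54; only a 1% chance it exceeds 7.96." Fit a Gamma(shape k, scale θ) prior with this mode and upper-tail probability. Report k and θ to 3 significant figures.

k ≈ 2.44, θ ≈ 1.07

Gamma(k,θ) with k>1 has mode (k−1)θ, so θ = 1.54/(k−1).
Need P(X < 7.96) = 0.99 with θ tied to k this way. Start at k = 2, θ = 1.54: P(X<7.96) ≈ 0.965.
Too low — raise k to concentrate. Iterating converges to k ≈ 2.44.
Then θ = 1.54/(2.44−1) ≈ 1.07.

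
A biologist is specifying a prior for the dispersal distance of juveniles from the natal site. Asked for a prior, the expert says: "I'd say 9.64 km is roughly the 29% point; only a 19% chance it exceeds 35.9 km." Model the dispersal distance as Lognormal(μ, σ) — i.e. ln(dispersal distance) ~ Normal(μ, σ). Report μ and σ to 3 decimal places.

If T ~ Lognormal(μ,σ) then ln T ~ Normal(μ,σ), so the p-quantile of ln T is μ + z_p·σ.
ln(9.64) = 2.266 and ln(35.9) = 3.581; z_{0.29} = -0.5534, z_{0.81} = 0.8779.
σ = (3.581 − 2.266)/(0.8779 − (-0.5534)) = 0.919.
μ = 2.266 − (-0.5534)·0.919 = 2.774.

μ ≈ 2.774, σ ≈ 0.919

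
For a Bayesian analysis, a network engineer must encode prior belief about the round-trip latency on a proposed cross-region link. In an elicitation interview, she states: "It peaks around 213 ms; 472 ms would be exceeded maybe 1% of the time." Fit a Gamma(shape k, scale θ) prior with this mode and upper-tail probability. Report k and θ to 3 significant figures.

k ≈ 8.6, θ ≈ 28

Gamma(k,θ) with k>1 has mode (k−1)θ, so θ = 213/(k−1).
Need P(X < 472) = 0.99 with θ tied to k this way. Start at k = 2, θ = 213: P(X<472) ≈ 0.649.
Too low — raise k to concentrate. Iterating converges to k ≈ 8.6.
Then θ = 213/(8.6−1) ≈ 28.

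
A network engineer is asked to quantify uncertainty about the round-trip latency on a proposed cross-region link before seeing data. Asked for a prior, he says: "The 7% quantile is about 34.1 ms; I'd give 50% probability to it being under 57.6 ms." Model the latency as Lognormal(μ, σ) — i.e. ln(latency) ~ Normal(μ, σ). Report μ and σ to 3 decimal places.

If T ~ Lognormal(μ,σ) then ln T ~ Normal(μ,σ), so the p-quantile of ln T is μ + z_p·σ.
ln(34.1) = 3.529 and ln(57.6) = 4.054; z_{0.07} = -1.476, z_{0.5} = 0.
σ = (4.054 − 3.529)/(0 − (-1.476)) = 0.355.
μ = 3.529 − (-1.476)·0.355 = 4.054.

μ ≈ 4.054, σ ≈ 0.355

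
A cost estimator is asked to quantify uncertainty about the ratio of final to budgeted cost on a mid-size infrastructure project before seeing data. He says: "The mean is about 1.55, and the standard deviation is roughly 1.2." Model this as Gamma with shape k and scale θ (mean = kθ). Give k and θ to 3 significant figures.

k ≈ 1.67, θ ≈ 0.929

For Gamma(k, scale θ): mean = kθ, variance = kθ², so CV = 1/√k.
CV = SD/mean = 1.2/1.55 = 0.7742, hence k = 1/CV² = 1.67.
Then θ = mean/k = 1.55/1.67 = 0.929.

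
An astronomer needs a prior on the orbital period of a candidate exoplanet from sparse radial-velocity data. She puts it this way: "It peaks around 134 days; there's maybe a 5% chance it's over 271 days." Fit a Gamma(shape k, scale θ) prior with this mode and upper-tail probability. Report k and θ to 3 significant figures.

Gamma(k,θ) with k>1 has mode (k−1)θ, so θ = 134/(k−1).
Need P(X < 271) = 0.95 with θ tied to k this way. Start at k = 2, θ = 134: P(X<271) ≈ 0.600.
Too low — raise k to concentrate. Iterating converges to k ≈ 6.58.
Then θ = 134/(6.58−1) ≈ 24.

k ≈ 6.58, θ ≈ 24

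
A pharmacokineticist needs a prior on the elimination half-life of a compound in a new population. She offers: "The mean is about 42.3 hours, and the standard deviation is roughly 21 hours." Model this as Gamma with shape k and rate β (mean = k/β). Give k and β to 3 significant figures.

k ≈ 4.06, β ≈ 0.0959

For Gamma(k, rate β): mean = k/β, variance = k/β², so CV = 1/√k.
CV = SD/mean = 21/42.3 = 0.4965, hence k = 1/CV² = 4.06.
Then β = k/mean = 4.06/42.3 = 0.0959.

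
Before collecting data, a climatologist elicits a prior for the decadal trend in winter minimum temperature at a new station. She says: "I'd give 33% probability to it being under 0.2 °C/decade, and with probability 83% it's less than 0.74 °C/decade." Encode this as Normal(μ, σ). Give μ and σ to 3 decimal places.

For Normal(μ,σ), the p-quantile is μ + z_p·σ. Here z_{0.33} = -0.4399, z_{0.83} = 0.9542.
So 0.2 = μ − 0.4399σ and 0.74 = μ + 0.9542σ.
Subtracting: σ = (0.74 − 0.2)/(0.9542 − (-0.4399)) = 0.387.
Then μ = 0.2 − (-0.4399)·0.387 = 0.370.

μ = 0.370, σ = 0.387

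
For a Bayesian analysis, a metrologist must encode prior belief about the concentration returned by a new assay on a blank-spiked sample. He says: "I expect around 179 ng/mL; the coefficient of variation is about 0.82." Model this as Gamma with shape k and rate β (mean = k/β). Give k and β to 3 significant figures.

k ≈ 1.49, β ≈ 0.00831

For Gamma(k, rate β): mean = k/β, variance = k/β², so CV = 1/√k.
CV = 0.82, hence k = 1/CV² = 1.49.
Then β = k/mean = 1.49/179 = 0.00831.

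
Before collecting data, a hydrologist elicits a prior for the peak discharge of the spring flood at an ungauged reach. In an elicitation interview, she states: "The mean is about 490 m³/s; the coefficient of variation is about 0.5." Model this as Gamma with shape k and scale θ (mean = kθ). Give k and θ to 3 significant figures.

k ≈ 4, θ ≈ 122

For Gamma(k, scale θ): mean = kθ, variance = kθ², so CV = 1/√k.
CV = 0.5, hence k = 1/CV² = 4.
Then θ = mean/k = 490/4 = 122.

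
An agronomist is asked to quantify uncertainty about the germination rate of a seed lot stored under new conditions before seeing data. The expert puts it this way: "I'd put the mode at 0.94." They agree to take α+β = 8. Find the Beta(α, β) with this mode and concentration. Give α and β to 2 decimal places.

For α,β > 1 the Beta mode is (α−1)/(α+β−2). With α+β = 8, the mode is (α−1)/6.
Set (α−1)/6 = 0.94 → α = 1 + 0.94·6 = 6.64.
β = 8 − α = 1.36.

α = 6.64, β = 1.36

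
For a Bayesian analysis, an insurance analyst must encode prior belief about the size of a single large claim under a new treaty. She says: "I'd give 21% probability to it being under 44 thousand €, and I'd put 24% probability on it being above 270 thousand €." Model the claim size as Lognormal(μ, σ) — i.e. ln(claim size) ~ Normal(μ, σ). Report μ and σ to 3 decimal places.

μ ≈ 4.751, σ ≈ 1.199

If T ~ Lognormal(μ,σ) then ln T ~ Normal(μ,σ), so the p-quantile of ln T is μ + z_p·σ.
ln(44) = 3.784 and ln(270) = 5.598; z_{0.21} = -0.8064, z_{0.76} = 0.7063.
σ = (5.598 − 3.784)/(0.7063 − (-0.8064)) = 1.199.
μ = 3.784 − (-0.8064)·1.199 = 4.751.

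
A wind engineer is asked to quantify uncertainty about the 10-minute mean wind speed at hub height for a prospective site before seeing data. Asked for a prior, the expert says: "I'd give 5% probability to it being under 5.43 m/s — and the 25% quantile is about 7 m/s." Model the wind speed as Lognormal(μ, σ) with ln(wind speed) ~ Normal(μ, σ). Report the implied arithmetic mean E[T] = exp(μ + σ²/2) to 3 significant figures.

E[T] ≈ 8.64 m/s

If T ~ Lognormal(μ,σ) then ln T ~ Normal(μ,σ), so the p-quantile of ln T is μ + z_p·σ.
ln(5.43) = 1.692 and ln(7) = 1.946; z_{0.05} = -1.645, z_{0.25} = -0.6745.
σ = (1.946 − 1.692)/(-0.6745 − (-1.645)) = 0.262.
μ = 1.692 − (-1.645)·0.262 = 2.122.
E[T] = exp(μ + σ²/2) = exp(2.122 + 0.0343) = 8.64 m/s.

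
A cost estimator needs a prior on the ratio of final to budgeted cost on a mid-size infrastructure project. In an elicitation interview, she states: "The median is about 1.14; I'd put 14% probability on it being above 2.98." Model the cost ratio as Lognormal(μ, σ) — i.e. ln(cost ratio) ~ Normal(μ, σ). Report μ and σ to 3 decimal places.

If T ~ Lognormal(μ,σ) then ln T ~ Normal(μ,σ), so the p-quantile of ln T is μ + z_p·σ.
ln(1.14) = 0.131 and ln(2.98) = 1.092; z_{0.5} = 0, z_{0.86} = 1.08.
σ = (1.092 − 0.131)/(1.08 − (0)) = 0.889.
μ = 0.131 − (0)·0.889 = 0.131.

μ ≈ 0.131, σ ≈ 0.889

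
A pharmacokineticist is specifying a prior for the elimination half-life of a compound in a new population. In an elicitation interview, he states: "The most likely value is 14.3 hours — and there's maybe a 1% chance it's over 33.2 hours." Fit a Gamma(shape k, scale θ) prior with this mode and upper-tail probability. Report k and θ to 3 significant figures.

k ≈ 7.72, θ ≈ 2.13

Gamma(k,θ) with k>1 has mode (k−1)θ, so θ = 14.3/(k−1).
Need P(X < 33.2) = 0.99 with θ tied to k this way. Start at k = 2, θ = 14.3: P(X<33.2) ≈ 0.674.
Too low — raise k to concentrate. Iterating converges to k ≈ 7.72.
Then θ = 14.3/(7.72−1) ≈ 2.13.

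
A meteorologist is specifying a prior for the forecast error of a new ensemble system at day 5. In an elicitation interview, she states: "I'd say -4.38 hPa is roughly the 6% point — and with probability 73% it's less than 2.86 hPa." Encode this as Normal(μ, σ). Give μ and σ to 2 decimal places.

For Normal(μ,σ), the p-quantile is μ + z_p·σ. Here z_{0.06} = -1.555, z_{0.73} = 0.6128.
So -4.38 = μ − 1.555σ and 2.86 = μ + 0.6128σ.
Subtracting: σ = (2.86 − -4.38)/(0.6128 − (-1.555)) = 3.34.
Then μ = -4.38 − (-1.555)·3.34 = 0.81.

μ = 0.81, σ = 3.34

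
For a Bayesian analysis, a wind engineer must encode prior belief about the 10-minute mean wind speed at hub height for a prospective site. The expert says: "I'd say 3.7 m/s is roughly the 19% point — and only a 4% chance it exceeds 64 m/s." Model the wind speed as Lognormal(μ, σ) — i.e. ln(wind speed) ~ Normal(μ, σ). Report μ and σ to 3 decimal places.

If T ~ Lognormal(μ,σ) then ln T ~ Normal(μ,σ), so the p-quantile of ln T is μ + z_p·σ.
ln(3.7) = 1.308 and ln(64) = 4.159; z_{0.19} = -0.8779, z_{0.96} = 1.751.
σ = (4.159 − 1.308)/(1.751 − (-0.8779)) = 1.084.
μ = 1.308 − (-0.8779)·1.084 = 2.260.

μ ≈ 2.260, σ ≈ 1.084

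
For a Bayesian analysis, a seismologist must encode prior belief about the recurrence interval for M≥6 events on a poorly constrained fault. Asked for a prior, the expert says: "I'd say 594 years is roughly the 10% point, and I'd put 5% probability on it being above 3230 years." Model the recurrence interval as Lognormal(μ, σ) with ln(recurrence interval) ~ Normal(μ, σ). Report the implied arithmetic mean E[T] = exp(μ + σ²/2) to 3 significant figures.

E[T] ≈ 1470 years

If T ~ Lognormal(μ,σ) then ln T ~ Normal(μ,σ), so the p-quantile of ln T is μ + z_p·σ.
ln(594) = 6.387 and ln(3230) = 8.08; z_{0.1} = -1.282, z_{0.95} = 1.645.
σ = (8.08 − 6.387)/(1.645 − (-1.282)) = 0.579.
μ = 6.387 − (-1.282)·0.579 = 7.128.
E[T] = exp(μ + σ²/2) = exp(7.128 + 0.1674) = 1470 years.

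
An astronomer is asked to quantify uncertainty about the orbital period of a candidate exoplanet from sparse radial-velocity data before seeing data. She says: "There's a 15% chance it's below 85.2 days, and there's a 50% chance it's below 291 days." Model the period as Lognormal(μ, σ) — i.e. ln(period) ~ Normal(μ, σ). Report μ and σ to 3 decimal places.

μ ≈ 5.673, σ ≈ 1.185

If T ~ Lognormal(μ,σ) then ln T ~ Normal(μ,σ), so the p-quantile of ln T is μ + z_p·σ.
ln(85.2) = 4.445 and ln(291) = 5.673; z_{0.15} = -1.036, z_{0.5} = 0.
σ = (5.673 − 4.445)/(0 − (-1.036)) = 1.185.
μ = 4.445 − (-1.036)·1.185 = 5.673.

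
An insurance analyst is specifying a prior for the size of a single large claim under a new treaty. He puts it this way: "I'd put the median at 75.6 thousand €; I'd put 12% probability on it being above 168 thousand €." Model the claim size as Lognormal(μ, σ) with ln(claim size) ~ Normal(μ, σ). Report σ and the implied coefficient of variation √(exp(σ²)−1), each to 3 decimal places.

σ ≈ 0.680, CV ≈ 0.766

If T ~ Lognormal(μ,σ) then ln T ~ Normal(μ,σ), so the p-quantile of ln T is μ + z_p·σ.
ln(75.6) = 4.325 and ln(168) = 5.124; z_{0.5} = 0, z_{0.88} = 1.175.
σ = (5.124 − 4.325)/(1.175 − (0)) = 0.680.
μ = 4.325 − (0)·0.680 = 4.325.
CV = √(exp(σ²)−1) = √(exp(0.4618)−1) = 0.766.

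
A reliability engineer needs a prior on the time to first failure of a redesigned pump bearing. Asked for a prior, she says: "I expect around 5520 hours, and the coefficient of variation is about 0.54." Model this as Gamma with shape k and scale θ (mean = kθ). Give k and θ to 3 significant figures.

For Gamma(k, scale θ): mean = kθ, variance = kθ², so CV = 1/√k.
CV = 0.54, hence k = 1/CV² = 3.43.
Then θ = mean/k = 5520/3.43 = 1610.

k ≈ 3.43, θ ≈ 1610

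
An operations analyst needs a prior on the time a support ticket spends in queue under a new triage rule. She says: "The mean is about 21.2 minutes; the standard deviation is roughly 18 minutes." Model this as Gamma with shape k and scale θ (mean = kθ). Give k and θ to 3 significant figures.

k ≈ 1.39, θ ≈ 15.3

For Gamma(k, scale θ): mean = kθ, variance = kθ², so CV = 1/√k.
CV = SD/mean = 18/21.2 = 0.8491, hence k = 1/CV² = 1.39.
Then θ = mean/k = 21.2/1.39 = 15.3.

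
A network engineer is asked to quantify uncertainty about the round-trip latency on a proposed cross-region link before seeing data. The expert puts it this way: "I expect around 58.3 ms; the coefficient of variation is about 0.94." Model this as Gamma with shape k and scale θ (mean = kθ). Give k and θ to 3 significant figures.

k ≈ 1.13, θ ≈ 51.5

For Gamma(k, scale θ): mean = kθ, variance = kθ², so CV = 1/√k.
CV = 0.94, hence k = 1/CV² = 1.13.
Then θ = mean/k = 58.3/1.13 = 51.5.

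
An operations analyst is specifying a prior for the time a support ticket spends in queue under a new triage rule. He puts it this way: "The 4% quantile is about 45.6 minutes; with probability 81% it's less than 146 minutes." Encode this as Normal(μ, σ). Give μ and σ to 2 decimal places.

μ = 112.47, σ = 38.20

The p-quantile of Normal(μ,σ) is μ + z_p·σ, with z_{0.04} = -1.751 and z_{0.81} = 0.8779.
Eliminate σ: μ = (z₂·x₁ − z₁·x₂)/(z₂ − z₁) = (0.8779·45.6 − (-1.751)·146)/2.629 = 112.47.
Then σ = (x₂ − x₁)/(z₂ − z₁) = (146 − 45.6)/2.629 = 38.20.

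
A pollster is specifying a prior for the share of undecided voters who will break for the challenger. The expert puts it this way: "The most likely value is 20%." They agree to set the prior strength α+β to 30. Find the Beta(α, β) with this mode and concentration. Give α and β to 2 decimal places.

For α,β > 1 the Beta mode is (α−1)/(α+β−2). With α+β = 30, the mode is (α−1)/28.
Set (α−1)/28 = 0.2 → α = 1 + 0.2·28 = 6.60.
β = 30 − α = 23.40.

α = 6.60, β = 23.40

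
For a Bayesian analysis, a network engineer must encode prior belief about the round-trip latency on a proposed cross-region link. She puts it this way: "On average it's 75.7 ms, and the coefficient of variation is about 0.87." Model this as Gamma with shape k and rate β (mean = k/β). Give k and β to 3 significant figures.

k ≈ 1.32, β ≈ 0.0175

For Gamma(k, rate β): mean = k/β, variance = k/β², so CV = 1/√k.
CV = 0.87, hence k = 1/CV² = 1.32.
Then β = k/mean = 1.32/75.7 = 0.0175.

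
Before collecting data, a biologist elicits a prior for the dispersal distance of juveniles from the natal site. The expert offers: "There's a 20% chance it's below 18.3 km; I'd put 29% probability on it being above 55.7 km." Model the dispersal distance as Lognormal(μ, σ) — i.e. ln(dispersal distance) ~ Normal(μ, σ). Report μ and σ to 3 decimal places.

μ ≈ 3.578, σ ≈ 0.798

If T ~ Lognormal(μ,σ) then ln T ~ Normal(μ,σ), so the p-quantile of ln T is μ + z_p·σ.
ln(18.3) = 2.907 and ln(55.7) = 4.02; z_{0.2} = -0.8416, z_{0.71} = 0.5534.
σ = (4.02 − 2.907)/(0.5534 − (-0.8416)) = 0.798.
μ = 2.907 − (-0.8416)·0.798 = 3.578.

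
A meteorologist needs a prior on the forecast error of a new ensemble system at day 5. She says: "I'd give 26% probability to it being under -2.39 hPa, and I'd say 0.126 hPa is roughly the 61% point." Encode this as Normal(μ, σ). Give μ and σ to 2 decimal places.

μ = -0.64, σ = 2.73

For Normal(μ,σ), the p-quantile is μ + z_p·σ. Here z_{0.26} = -0.6433, z_{0.61} = 0.2793.
So -2.39 = μ − 0.6433σ and 0.126 = μ + 0.2793σ.
Subtracting: σ = (0.126 − -2.39)/(0.2793 − (-0.6433)) = 2.73.
Then μ = -2.39 − (-0.6433)·2.73 = -0.64.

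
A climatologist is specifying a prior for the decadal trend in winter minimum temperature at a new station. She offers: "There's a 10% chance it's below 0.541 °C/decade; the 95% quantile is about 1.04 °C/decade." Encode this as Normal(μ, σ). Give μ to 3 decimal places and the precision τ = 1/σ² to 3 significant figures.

The p-quantile of Normal(μ,σ) is μ + z_p·σ, with z_{0.1} = -1.282 and z_{0.95} = 1.645.
Eliminate σ: μ = (z₂·x₁ − z₁·x₂)/(z₂ − z₁) = (1.645·0.541 − (-1.282)·1.04)/2.926 = 0.760.
Then σ = (x₂ − x₁)/(z₂ − z₁) = (1.04 − 0.541)/2.926 = 0.171.
Precision τ = 1/σ² = 1/0.1705² = 34.4.

μ = 0.760, τ = 34.4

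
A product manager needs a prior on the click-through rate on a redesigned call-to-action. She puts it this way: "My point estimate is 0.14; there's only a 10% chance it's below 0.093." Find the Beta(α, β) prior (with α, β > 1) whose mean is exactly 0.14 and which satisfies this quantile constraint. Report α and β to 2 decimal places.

With mean 0.14 fixed, write α = 0.14s, β = 0.86s where s = α+β.
Need P(θ < 0.093) = 0.1 under Beta(0.14s, 0.86s). Normal approximation: (q−m)/√(m(1−m)/s) ≈ z_{0.1} = -1.28, so s ≈ 0.14·0.86·(-1.28)²/(0.093−0.14)² = 89.5.
At s = 89.5: P(θ<0.093) ≈ 0.088. Adjusting to match 0.1 gives s ≈ 80.94.
So α = 0.14·80.94 ≈ 11.33, β = 0.86·80.94 ≈ 69.61.

α ≈ 11.33, β ≈ 69.61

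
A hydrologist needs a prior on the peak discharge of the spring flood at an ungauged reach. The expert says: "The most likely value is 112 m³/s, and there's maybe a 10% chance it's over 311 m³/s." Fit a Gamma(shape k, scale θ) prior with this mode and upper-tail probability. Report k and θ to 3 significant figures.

Gamma(k,θ) with k>1 has mode (k−1)θ, so θ = 112/(k−1).
Need P(X < 311) = 0.9 with θ tied to k this way. Start at k = 2, θ = 112: P(X<311) ≈ 0.765.
Too low — raise k to concentrate. Iterating converges to k ≈ 2.83.
Then θ = 112/(2.83−1) ≈ 61.1.

k ≈ 2.83, θ ≈ 61.1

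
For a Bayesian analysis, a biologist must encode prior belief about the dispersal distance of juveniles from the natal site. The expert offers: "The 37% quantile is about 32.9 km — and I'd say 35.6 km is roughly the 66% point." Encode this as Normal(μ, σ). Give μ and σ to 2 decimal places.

For Normal(μ,σ), the p-quantile is μ + z_p·σ. Here z_{0.37} = -0.3319, z_{0.66} = 0.4125.
So 32.9 = μ − 0.3319σ and 35.6 = μ + 0.4125σ.
Subtracting: σ = (35.6 − 32.9)/(0.4125 − (-0.3319)) = 3.63.
Then μ = 32.9 − (-0.3319)·3.63 = 34.10.

μ = 34.10, σ = 3.63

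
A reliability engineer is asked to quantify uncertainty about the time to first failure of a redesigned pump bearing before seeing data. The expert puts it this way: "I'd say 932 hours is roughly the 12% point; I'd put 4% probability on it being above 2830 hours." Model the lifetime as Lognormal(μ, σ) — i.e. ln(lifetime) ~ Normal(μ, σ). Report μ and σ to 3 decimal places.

If T ~ Lognormal(μ,σ) then ln T ~ Normal(μ,σ), so the p-quantile of ln T is μ + z_p·σ.
ln(932) = 6.837 and ln(2830) = 7.948; z_{0.12} = -1.175, z_{0.96} = 1.751.
σ = (7.948 − 6.837)/(1.751 − (-1.175)) = 0.380.
μ = 6.837 − (-1.175)·0.380 = 7.283.

μ ≈ 7.283, σ ≈ 0.380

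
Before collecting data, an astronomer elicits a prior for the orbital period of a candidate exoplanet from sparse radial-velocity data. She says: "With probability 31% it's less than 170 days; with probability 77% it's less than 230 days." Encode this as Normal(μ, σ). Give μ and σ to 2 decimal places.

The p-quantile of Normal(μ,σ) is μ + z_p·σ, with z_{0.31} = -0.4959 and z_{0.77} = 0.7388.
Eliminate σ: μ = (z₂·x₁ − z₁·x₂)/(z₂ − z₁) = (0.7388·170 − (-0.4959)·230)/1.235 = 194.10.
Then σ = (x₂ − x₁)/(z₂ − z₁) = (230 − 170)/1.235 = 48.59.

μ = 194.10, σ = 48.59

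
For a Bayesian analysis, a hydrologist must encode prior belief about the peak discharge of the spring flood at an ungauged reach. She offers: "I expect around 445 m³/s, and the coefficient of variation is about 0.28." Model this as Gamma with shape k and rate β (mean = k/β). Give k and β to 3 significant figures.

k ≈ 12.8, β ≈ 0.0287

For Gamma(k, rate β): mean = k/β, variance = k/β², so CV = 1/√k.
CV = 0.28, hence k = 1/CV² = 12.8.
Then β = k/mean = 12.8/445 = 0.0287.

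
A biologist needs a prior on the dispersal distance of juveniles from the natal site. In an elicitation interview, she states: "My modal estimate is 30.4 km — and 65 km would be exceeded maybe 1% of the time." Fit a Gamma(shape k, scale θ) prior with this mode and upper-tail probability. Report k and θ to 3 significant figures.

k ≈ 9.4, θ ≈ 3.62

Gamma(k,θ) with k>1 has mode (k−1)θ, so θ = 30.4/(k−1).
Need P(X < 65) = 0.99 with θ tied to k this way. Start at k = 2, θ = 30.4: P(X<65) ≈ 0.630.
Too low — raise k to concentrate. Iterating converges to k ≈ 9.4.
Then θ = 30.4/(9.4−1) ≈ 3.62.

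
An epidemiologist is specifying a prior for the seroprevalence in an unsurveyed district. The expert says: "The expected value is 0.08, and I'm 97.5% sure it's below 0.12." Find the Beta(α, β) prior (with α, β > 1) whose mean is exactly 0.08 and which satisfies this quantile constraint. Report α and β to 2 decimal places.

With mean 0.08 fixed, write α = 0.08s, β = 0.92s where s = α+β.
Need P(θ < 0.12) = 0.975 under Beta(0.08s, 0.92s). Normal approximation: (q−m)/√(m(1−m)/s) ≈ z_{0.975} = 1.96, so s ≈ 0.08·0.92·(1.96)²/(0.12−0.08)² = 176.7.
At s = 176.7: P(θ<0.12) ≈ 0.964. Adjusting to match 0.975 gives s ≈ 211.96.
So α = 0.08·211.96 ≈ 16.96, β = 0.92·211.96 ≈ 195.00.

α ≈ 16.96, β ≈ 195.00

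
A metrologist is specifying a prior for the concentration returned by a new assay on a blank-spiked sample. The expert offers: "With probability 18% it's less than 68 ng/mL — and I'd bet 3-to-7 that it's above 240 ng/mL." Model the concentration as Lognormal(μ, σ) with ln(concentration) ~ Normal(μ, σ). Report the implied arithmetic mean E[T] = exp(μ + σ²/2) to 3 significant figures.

If T ~ Lognormal(μ,σ) then ln T ~ Normal(μ,σ), so the p-quantile of ln T is μ + z_p·σ.
ln(68) = 4.22 and ln(240) = 5.481; z_{0.18} = -0.9154, z_{0.7} = 0.5244.
σ = (5.481 − 4.22)/(0.5244 − (-0.9154)) = 0.876.
μ = 4.22 − (-0.9154)·0.876 = 5.021.
E[T] = exp(μ + σ²/2) = exp(5.021 + 0.3836) = 222 ng/mL.

E[T] ≈ 222 ng/mL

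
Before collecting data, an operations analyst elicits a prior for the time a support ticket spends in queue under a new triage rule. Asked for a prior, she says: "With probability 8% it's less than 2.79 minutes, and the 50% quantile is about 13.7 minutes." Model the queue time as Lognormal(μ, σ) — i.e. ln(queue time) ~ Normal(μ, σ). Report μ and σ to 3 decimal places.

If T ~ Lognormal(μ,σ) then ln T ~ Normal(μ,σ), so the p-quantile of ln T is μ + z_p·σ.
ln(2.79) = 1.026 and ln(13.7) = 2.617; z_{0.08} = -1.405, z_{0.5} = 0.
σ = (2.617 − 1.026)/(0 − (-1.405)) = 1.133.
μ = 1.026 − (-1.405)·1.133 = 2.617.

μ ≈ 2.617, σ ≈ 1.133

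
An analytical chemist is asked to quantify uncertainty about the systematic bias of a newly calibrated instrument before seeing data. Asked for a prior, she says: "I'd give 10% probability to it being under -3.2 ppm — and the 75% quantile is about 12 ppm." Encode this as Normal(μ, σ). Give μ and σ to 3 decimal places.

For Normal(μ,σ), the p-quantile is μ + z_p·σ. Here z_{0.1} = -1.282, z_{0.75} = 0.6745.
So -3.2 = μ − 1.282σ and 12 = μ + 0.6745σ.
Subtracting: σ = (12 − -3.2)/(0.6745 − (-1.282)) = 7.771.
Then μ = -3.2 − (-1.282)·7.771 = 6.759.

μ = 6.759, σ = 7.771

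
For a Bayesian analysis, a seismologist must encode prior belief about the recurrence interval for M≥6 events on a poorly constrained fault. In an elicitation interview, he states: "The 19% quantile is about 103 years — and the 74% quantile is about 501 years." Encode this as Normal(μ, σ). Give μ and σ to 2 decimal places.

For Normal(μ,σ), the p-quantile is μ + z_p·σ. Here z_{0.19} = -0.8779, z_{0.74} = 0.6433.
So 103 = μ − 0.8779σ and 501 = μ + 0.6433σ.
Subtracting: σ = (501 − 103)/(0.6433 − (-0.8779)) = 261.63.
Then μ = 103 − (-0.8779)·261.63 = 332.68.

μ = 332.68, σ = 261.63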